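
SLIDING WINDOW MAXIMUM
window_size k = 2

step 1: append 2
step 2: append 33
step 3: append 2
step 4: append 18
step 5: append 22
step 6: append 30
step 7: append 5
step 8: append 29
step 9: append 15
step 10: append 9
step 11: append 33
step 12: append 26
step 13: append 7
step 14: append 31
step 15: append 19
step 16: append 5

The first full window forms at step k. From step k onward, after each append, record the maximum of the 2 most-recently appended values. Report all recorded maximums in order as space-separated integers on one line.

step 1: append 2 -> window=[2] (not full yet)
step 2: append 33 -> window=[2, 33] -> max=33
step 3: append 2 -> window=[33, 2] -> max=33
step 4: append 18 -> window=[2, 18] -> max=18
step 5: append 22 -> window=[18, 22] -> max=22
step 6: append 30 -> window=[22, 30] -> max=30
step 7: append 5 -> window=[30, 5] -> max=30
step 8: append 29 -> window=[5, 29] -> max=29
step 9: append 15 -> window=[29, 15] -> max=29
step 10: append 9 -> window=[15, 9] -> max=15
step 11: append 33 -> window=[9, 33] -> max=33
step 12: append 26 -> window=[33, 26] -> max=33
step 13: append 7 -> window=[26, 7] -> max=26
step 14: append 31 -> window=[7, 31] -> max=31
step 15: append 19 -> window=[31, 19] -> max=31
step 16: append 5 -> window=[19, 5] -> max=19

Answer: 33 33 18 22 30 30 29 29 15 33 33 26 31 31 19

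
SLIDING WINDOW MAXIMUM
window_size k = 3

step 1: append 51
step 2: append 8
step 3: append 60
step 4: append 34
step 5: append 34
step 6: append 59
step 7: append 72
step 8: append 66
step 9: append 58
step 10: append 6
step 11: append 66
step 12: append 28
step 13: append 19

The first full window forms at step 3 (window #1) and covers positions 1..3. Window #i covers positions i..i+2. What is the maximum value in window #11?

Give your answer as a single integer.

step 1: append 51 -> window=[51] (not full yet)
step 2: append 8 -> window=[51, 8] (not full yet)
step 3: append 60 -> window=[51, 8, 60] -> max=60
step 4: append 34 -> window=[8, 60, 34] -> max=60
step 5: append 34 -> window=[60, 34, 34] -> max=60
step 6: append 59 -> window=[34, 34, 59] -> max=59
step 7: append 72 -> window=[34, 59, 72] -> max=72
step 8: append 66 -> window=[59, 72, 66] -> max=72
step 9: append 58 -> window=[72, 66, 58] -> max=72
step 10: append 6 -> window=[66, 58, 6] -> max=66
step 11: append 66 -> window=[58, 6, 66] -> max=66
step 12: append 28 -> window=[6, 66, 28] -> max=66
step 13: append 19 -> window=[66, 28, 19] -> max=66
Window #11 max = 66

Answer: 66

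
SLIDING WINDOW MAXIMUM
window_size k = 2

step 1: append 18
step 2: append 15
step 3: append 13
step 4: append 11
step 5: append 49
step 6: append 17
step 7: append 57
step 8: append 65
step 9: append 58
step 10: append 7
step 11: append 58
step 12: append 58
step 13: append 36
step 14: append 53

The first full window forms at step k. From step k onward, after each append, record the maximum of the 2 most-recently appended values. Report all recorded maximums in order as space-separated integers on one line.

step 1: append 18 -> window=[18] (not full yet)
step 2: append 15 -> window=[18, 15] -> max=18
step 3: append 13 -> window=[15, 13] -> max=15
step 4: append 11 -> window=[13, 11] -> max=13
step 5: append 49 -> window=[11, 49] -> max=49
step 6: append 17 -> window=[49, 17] -> max=49
step 7: append 57 -> window=[17, 57] -> max=57
step 8: append 65 -> window=[57, 65] -> max=65
step 9: append 58 -> window=[65, 58] -> max=65
step 10: append 7 -> window=[58, 7] -> max=58
step 11: append 58 -> window=[7, 58] -> max=58
step 12: append 58 -> window=[58, 58] -> max=58
step 13: append 36 -> window=[58, 36] -> max=58
step 14: append 53 -> window=[36, 53] -> max=53

Answer: 18 15 13 49 49 57 65 65 58 58 58 58 53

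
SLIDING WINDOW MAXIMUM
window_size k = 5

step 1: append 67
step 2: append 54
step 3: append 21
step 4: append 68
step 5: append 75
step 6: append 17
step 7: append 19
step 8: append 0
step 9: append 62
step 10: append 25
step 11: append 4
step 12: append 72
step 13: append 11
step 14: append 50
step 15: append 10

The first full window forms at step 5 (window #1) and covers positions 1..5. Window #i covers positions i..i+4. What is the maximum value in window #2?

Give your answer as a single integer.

step 1: append 67 -> window=[67] (not full yet)
step 2: append 54 -> window=[67, 54] (not full yet)
step 3: append 21 -> window=[67, 54, 21] (not full yet)
step 4: append 68 -> window=[67, 54, 21, 68] (not full yet)
step 5: append 75 -> window=[67, 54, 21, 68, 75] -> max=75
step 6: append 17 -> window=[54, 21, 68, 75, 17] -> max=75
Window #2 max = 75

Answer: 75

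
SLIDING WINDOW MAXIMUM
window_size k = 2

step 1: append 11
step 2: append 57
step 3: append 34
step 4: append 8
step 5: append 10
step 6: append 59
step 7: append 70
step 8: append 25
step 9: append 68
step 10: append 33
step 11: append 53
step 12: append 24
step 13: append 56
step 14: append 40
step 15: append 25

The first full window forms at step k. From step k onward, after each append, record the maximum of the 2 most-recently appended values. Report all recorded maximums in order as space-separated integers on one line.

Answer: 57 57 34 10 59 70 70 68 68 53 53 56 56 40

Derivation:
step 1: append 11 -> window=[11] (not full yet)
step 2: append 57 -> window=[11, 57] -> max=57
step 3: append 34 -> window=[57, 34] -> max=57
step 4: append 8 -> window=[34, 8] -> max=34
step 5: append 10 -> window=[8, 10] -> max=10
step 6: append 59 -> window=[10, 59] -> max=59
step 7: append 70 -> window=[59, 70] -> max=70
step 8: append 25 -> window=[70, 25] -> max=70
step 9: append 68 -> window=[25, 68] -> max=68
step 10: append 33 -> window=[68, 33] -> max=68
step 11: append 53 -> window=[33, 53] -> max=53
step 12: append 24 -> window=[53, 24] -> max=53
step 13: append 56 -> window=[24, 56] -> max=56
step 14: append 40 -> window=[56, 40] -> max=56
step 15: append 25 -> window=[40, 25] -> max=40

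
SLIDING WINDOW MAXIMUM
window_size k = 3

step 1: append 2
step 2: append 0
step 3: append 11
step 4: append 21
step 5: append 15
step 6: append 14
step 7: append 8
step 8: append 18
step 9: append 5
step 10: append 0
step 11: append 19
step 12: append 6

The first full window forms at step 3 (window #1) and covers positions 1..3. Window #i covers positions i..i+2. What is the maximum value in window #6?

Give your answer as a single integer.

Answer: 18

Derivation:
step 1: append 2 -> window=[2] (not full yet)
step 2: append 0 -> window=[2, 0] (not full yet)
step 3: append 11 -> window=[2, 0, 11] -> max=11
step 4: append 21 -> window=[0, 11, 21] -> max=21
step 5: append 15 -> window=[11, 21, 15] -> max=21
step 6: append 14 -> window=[21, 15, 14] -> max=21
step 7: append 8 -> window=[15, 14, 8] -> max=15
step 8: append 18 -> window=[14, 8, 18] -> max=18
Window #6 max = 18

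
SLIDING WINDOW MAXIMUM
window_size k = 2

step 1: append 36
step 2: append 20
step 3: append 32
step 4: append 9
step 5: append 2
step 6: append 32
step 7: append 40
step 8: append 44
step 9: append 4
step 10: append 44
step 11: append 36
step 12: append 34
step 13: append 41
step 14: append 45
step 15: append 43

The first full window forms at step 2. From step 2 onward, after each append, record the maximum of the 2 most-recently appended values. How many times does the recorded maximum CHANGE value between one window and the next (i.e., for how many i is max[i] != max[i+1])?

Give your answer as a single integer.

Answer: 8

Derivation:
step 1: append 36 -> window=[36] (not full yet)
step 2: append 20 -> window=[36, 20] -> max=36
step 3: append 32 -> window=[20, 32] -> max=32
step 4: append 9 -> window=[32, 9] -> max=32
step 5: append 2 -> window=[9, 2] -> max=9
step 6: append 32 -> window=[2, 32] -> max=32
step 7: append 40 -> window=[32, 40] -> max=40
step 8: append 44 -> window=[40, 44] -> max=44
step 9: append 4 -> window=[44, 4] -> max=44
step 10: append 44 -> window=[4, 44] -> max=44
step 11: append 36 -> window=[44, 36] -> max=44
step 12: append 34 -> window=[36, 34] -> max=36
step 13: append 41 -> window=[34, 41] -> max=41
step 14: append 45 -> window=[41, 45] -> max=45
step 15: append 43 -> window=[45, 43] -> max=45
Recorded maximums: 36 32 32 9 32 40 44 44 44 44 36 41 45 45
Changes between consecutive maximums: 8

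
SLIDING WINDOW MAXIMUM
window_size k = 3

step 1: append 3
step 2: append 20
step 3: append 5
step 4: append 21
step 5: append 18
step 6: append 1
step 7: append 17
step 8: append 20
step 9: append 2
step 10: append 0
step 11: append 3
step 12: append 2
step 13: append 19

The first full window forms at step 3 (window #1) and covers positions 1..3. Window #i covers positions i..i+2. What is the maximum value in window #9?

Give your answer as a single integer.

step 1: append 3 -> window=[3] (not full yet)
step 2: append 20 -> window=[3, 20] (not full yet)
step 3: append 5 -> window=[3, 20, 5] -> max=20
step 4: append 21 -> window=[20, 5, 21] -> max=21
step 5: append 18 -> window=[5, 21, 18] -> max=21
step 6: append 1 -> window=[21, 18, 1] -> max=21
step 7: append 17 -> window=[18, 1, 17] -> max=18
step 8: append 20 -> window=[1, 17, 20] -> max=20
step 9: append 2 -> window=[17, 20, 2] -> max=20
step 10: append 0 -> window=[20, 2, 0] -> max=20
step 11: append 3 -> window=[2, 0, 3] -> max=3
Window #9 max = 3

Answer: 3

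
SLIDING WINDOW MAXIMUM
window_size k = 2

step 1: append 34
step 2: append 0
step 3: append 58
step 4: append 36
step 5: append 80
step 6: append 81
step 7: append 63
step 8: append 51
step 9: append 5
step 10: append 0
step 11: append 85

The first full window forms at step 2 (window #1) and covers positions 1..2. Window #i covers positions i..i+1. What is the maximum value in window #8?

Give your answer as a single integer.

step 1: append 34 -> window=[34] (not full yet)
step 2: append 0 -> window=[34, 0] -> max=34
step 3: append 58 -> window=[0, 58] -> max=58
step 4: append 36 -> window=[58, 36] -> max=58
step 5: append 80 -> window=[36, 80] -> max=80
step 6: append 81 -> window=[80, 81] -> max=81
step 7: append 63 -> window=[81, 63] -> max=81
step 8: append 51 -> window=[63, 51] -> max=63
step 9: append 5 -> window=[51, 5] -> max=51
Window #8 max = 51

Answer: 51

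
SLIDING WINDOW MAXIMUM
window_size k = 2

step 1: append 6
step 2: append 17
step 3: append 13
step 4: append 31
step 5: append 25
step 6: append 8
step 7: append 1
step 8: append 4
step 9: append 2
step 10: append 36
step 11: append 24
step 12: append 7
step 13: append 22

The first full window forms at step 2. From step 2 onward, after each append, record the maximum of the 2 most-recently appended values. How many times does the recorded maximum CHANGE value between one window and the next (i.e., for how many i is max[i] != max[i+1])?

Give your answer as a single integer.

step 1: append 6 -> window=[6] (not full yet)
step 2: append 17 -> window=[6, 17] -> max=17
step 3: append 13 -> window=[17, 13] -> max=17
step 4: append 31 -> window=[13, 31] -> max=31
step 5: append 25 -> window=[31, 25] -> max=31
step 6: append 8 -> window=[25, 8] -> max=25
step 7: append 1 -> window=[8, 1] -> max=8
step 8: append 4 -> window=[1, 4] -> max=4
step 9: append 2 -> window=[4, 2] -> max=4
step 10: append 36 -> window=[2, 36] -> max=36
step 11: append 24 -> window=[36, 24] -> max=36
step 12: append 7 -> window=[24, 7] -> max=24
step 13: append 22 -> window=[7, 22] -> max=22
Recorded maximums: 17 17 31 31 25 8 4 4 36 36 24 22
Changes between consecutive maximums: 7

Answer: 7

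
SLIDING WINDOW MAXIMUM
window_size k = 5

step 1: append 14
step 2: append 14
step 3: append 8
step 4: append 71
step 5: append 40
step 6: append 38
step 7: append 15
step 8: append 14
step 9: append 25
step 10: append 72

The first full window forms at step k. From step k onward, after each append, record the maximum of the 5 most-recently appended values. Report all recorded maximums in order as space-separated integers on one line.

Answer: 71 71 71 71 40 72

Derivation:
step 1: append 14 -> window=[14] (not full yet)
step 2: append 14 -> window=[14, 14] (not full yet)
step 3: append 8 -> window=[14, 14, 8] (not full yet)
step 4: append 71 -> window=[14, 14, 8, 71] (not full yet)
step 5: append 40 -> window=[14, 14, 8, 71, 40] -> max=71
step 6: append 38 -> window=[14, 8, 71, 40, 38] -> max=71
step 7: append 15 -> window=[8, 71, 40, 38, 15] -> max=71
step 8: append 14 -> window=[71, 40, 38, 15, 14] -> max=71
step 9: append 25 -> window=[40, 38, 15, 14, 25] -> max=40
step 10: append 72 -> window=[38, 15, 14, 25, 72] -> max=72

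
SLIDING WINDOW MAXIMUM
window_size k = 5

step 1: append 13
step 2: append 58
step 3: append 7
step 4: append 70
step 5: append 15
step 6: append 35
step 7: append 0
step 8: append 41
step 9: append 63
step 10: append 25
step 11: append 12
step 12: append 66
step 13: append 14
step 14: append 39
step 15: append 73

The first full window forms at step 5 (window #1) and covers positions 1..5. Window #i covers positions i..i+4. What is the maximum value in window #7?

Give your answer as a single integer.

step 1: append 13 -> window=[13] (not full yet)
step 2: append 58 -> window=[13, 58] (not full yet)
step 3: append 7 -> window=[13, 58, 7] (not full yet)
step 4: append 70 -> window=[13, 58, 7, 70] (not full yet)
step 5: append 15 -> window=[13, 58, 7, 70, 15] -> max=70
step 6: append 35 -> window=[58, 7, 70, 15, 35] -> max=70
step 7: append 0 -> window=[7, 70, 15, 35, 0] -> max=70
step 8: append 41 -> window=[70, 15, 35, 0, 41] -> max=70
step 9: append 63 -> window=[15, 35, 0, 41, 63] -> max=63
step 10: append 25 -> window=[35, 0, 41, 63, 25] -> max=63
step 11: append 12 -> window=[0, 41, 63, 25, 12] -> max=63
Window #7 max = 63

Answer: 63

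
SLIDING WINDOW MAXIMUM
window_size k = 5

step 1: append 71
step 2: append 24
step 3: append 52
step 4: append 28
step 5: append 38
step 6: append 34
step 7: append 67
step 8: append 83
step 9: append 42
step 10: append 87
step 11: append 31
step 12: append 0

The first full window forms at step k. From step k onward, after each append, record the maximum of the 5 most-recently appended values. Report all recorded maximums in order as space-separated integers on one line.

Answer: 71 52 67 83 83 87 87 87

Derivation:
step 1: append 71 -> window=[71] (not full yet)
step 2: append 24 -> window=[71, 24] (not full yet)
step 3: append 52 -> window=[71, 24, 52] (not full yet)
step 4: append 28 -> window=[71, 24, 52, 28] (not full yet)
step 5: append 38 -> window=[71, 24, 52, 28, 38] -> max=71
step 6: append 34 -> window=[24, 52, 28, 38, 34] -> max=52
step 7: append 67 -> window=[52, 28, 38, 34, 67] -> max=67
step 8: append 83 -> window=[28, 38, 34, 67, 83] -> max=83
step 9: append 42 -> window=[38, 34, 67, 83, 42] -> max=83
step 10: append 87 -> window=[34, 67, 83, 42, 87] -> max=87
step 11: append 31 -> window=[67, 83, 42, 87, 31] -> max=87
step 12: append 0 -> window=[83, 42, 87, 31, 0] -> max=87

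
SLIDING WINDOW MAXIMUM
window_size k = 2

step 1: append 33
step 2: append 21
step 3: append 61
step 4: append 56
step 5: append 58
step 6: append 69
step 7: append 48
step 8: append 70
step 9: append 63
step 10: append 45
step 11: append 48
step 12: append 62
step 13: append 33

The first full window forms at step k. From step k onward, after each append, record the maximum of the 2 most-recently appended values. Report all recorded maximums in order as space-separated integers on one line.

step 1: append 33 -> window=[33] (not full yet)
step 2: append 21 -> window=[33, 21] -> max=33
step 3: append 61 -> window=[21, 61] -> max=61
step 4: append 56 -> window=[61, 56] -> max=61
step 5: append 58 -> window=[56, 58] -> max=58
step 6: append 69 -> window=[58, 69] -> max=69
step 7: append 48 -> window=[69, 48] -> max=69
step 8: append 70 -> window=[48, 70] -> max=70
step 9: append 63 -> window=[70, 63] -> max=70
step 10: append 45 -> window=[63, 45] -> max=63
step 11: append 48 -> window=[45, 48] -> max=48
step 12: append 62 -> window=[48, 62] -> max=62
step 13: append 33 -> window=[62, 33] -> max=62

Answer: 33 61 61 58 69 69 70 70 63 48 62 62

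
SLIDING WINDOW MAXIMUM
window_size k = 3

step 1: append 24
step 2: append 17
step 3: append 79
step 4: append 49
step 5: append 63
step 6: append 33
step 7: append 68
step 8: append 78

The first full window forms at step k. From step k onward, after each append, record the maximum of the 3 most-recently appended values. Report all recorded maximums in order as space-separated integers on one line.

step 1: append 24 -> window=[24] (not full yet)
step 2: append 17 -> window=[24, 17] (not full yet)
step 3: append 79 -> window=[24, 17, 79] -> max=79
step 4: append 49 -> window=[17, 79, 49] -> max=79
step 5: append 63 -> window=[79, 49, 63] -> max=79
step 6: append 33 -> window=[49, 63, 33] -> max=63
step 7: append 68 -> window=[63, 33, 68] -> max=68
step 8: append 78 -> window=[33, 68, 78] -> max=78

Answer: 79 79 79 63 68 78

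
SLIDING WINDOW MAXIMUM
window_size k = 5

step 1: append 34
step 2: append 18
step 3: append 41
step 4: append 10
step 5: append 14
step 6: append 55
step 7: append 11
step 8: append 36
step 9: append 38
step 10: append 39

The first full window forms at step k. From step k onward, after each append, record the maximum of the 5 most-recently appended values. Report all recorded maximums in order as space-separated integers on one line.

step 1: append 34 -> window=[34] (not full yet)
step 2: append 18 -> window=[34, 18] (not full yet)
step 3: append 41 -> window=[34, 18, 41] (not full yet)
step 4: append 10 -> window=[34, 18, 41, 10] (not full yet)
step 5: append 14 -> window=[34, 18, 41, 10, 14] -> max=41
step 6: append 55 -> window=[18, 41, 10, 14, 55] -> max=55
step 7: append 11 -> window=[41, 10, 14, 55, 11] -> max=55
step 8: append 36 -> window=[10, 14, 55, 11, 36] -> max=55
step 9: append 38 -> window=[14, 55, 11, 36, 38] -> max=55
step 10: append 39 -> window=[55, 11, 36, 38, 39] -> max=55

Answer: 41 55 55 55 55 55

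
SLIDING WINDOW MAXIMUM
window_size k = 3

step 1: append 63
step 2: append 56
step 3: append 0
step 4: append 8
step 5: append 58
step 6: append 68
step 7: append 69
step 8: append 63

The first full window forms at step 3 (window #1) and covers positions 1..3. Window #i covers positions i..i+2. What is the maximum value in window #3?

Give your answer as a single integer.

Answer: 58

Derivation:
step 1: append 63 -> window=[63] (not full yet)
step 2: append 56 -> window=[63, 56] (not full yet)
step 3: append 0 -> window=[63, 56, 0] -> max=63
step 4: append 8 -> window=[56, 0, 8] -> max=56
step 5: append 58 -> window=[0, 8, 58] -> max=58
Window #3 max = 58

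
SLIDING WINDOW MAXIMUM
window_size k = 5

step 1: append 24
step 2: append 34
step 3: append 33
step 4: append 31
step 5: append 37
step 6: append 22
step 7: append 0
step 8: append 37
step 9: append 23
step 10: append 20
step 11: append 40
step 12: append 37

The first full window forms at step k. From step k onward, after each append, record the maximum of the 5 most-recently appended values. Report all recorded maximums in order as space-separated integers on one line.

Answer: 37 37 37 37 37 37 40 40

Derivation:
step 1: append 24 -> window=[24] (not full yet)
step 2: append 34 -> window=[24, 34] (not full yet)
step 3: append 33 -> window=[24, 34, 33] (not full yet)
step 4: append 31 -> window=[24, 34, 33, 31] (not full yet)
step 5: append 37 -> window=[24, 34, 33, 31, 37] -> max=37
step 6: append 22 -> window=[34, 33, 31, 37, 22] -> max=37
step 7: append 0 -> window=[33, 31, 37, 22, 0] -> max=37
step 8: append 37 -> window=[31, 37, 22, 0, 37] -> max=37
step 9: append 23 -> window=[37, 22, 0, 37, 23] -> max=37
step 10: append 20 -> window=[22, 0, 37, 23, 20] -> max=37
step 11: append 40 -> window=[0, 37, 23, 20, 40] -> max=40
step 12: append 37 -> window=[37, 23, 20, 40, 37] -> max=40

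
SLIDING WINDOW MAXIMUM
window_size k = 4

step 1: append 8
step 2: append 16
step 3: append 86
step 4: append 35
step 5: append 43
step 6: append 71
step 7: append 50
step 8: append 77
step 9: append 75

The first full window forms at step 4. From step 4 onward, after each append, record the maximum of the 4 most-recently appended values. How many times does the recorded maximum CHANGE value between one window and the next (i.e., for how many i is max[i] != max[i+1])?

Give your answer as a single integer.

step 1: append 8 -> window=[8] (not full yet)
step 2: append 16 -> window=[8, 16] (not full yet)
step 3: append 86 -> window=[8, 16, 86] (not full yet)
step 4: append 35 -> window=[8, 16, 86, 35] -> max=86
step 5: append 43 -> window=[16, 86, 35, 43] -> max=86
step 6: append 71 -> window=[86, 35, 43, 71] -> max=86
step 7: append 50 -> window=[35, 43, 71, 50] -> max=71
step 8: append 77 -> window=[43, 71, 50, 77] -> max=77
step 9: append 75 -> window=[71, 50, 77, 75] -> max=77
Recorded maximums: 86 86 86 71 77 77
Changes between consecutive maximums: 2

Answer: 2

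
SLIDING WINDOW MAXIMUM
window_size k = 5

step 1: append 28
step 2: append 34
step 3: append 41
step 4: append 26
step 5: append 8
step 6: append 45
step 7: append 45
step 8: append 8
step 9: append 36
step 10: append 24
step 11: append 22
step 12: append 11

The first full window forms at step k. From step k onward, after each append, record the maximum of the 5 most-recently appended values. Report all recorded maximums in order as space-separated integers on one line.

step 1: append 28 -> window=[28] (not full yet)
step 2: append 34 -> window=[28, 34] (not full yet)
step 3: append 41 -> window=[28, 34, 41] (not full yet)
step 4: append 26 -> window=[28, 34, 41, 26] (not full yet)
step 5: append 8 -> window=[28, 34, 41, 26, 8] -> max=41
step 6: append 45 -> window=[34, 41, 26, 8, 45] -> max=45
step 7: append 45 -> window=[41, 26, 8, 45, 45] -> max=45
step 8: append 8 -> window=[26, 8, 45, 45, 8] -> max=45
step 9: append 36 -> window=[8, 45, 45, 8, 36] -> max=45
step 10: append 24 -> window=[45, 45, 8, 36, 24] -> max=45
step 11: append 22 -> window=[45, 8, 36, 24, 22] -> max=45
step 12: append 11 -> window=[8, 36, 24, 22, 11] -> max=36

Answer: 41 45 45 45 45 45 45 36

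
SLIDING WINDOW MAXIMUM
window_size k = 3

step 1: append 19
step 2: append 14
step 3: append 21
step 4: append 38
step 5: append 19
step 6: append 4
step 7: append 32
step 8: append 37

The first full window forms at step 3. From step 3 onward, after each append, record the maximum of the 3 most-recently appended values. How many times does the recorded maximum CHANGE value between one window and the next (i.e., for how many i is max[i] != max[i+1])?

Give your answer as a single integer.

step 1: append 19 -> window=[19] (not full yet)
step 2: append 14 -> window=[19, 14] (not full yet)
step 3: append 21 -> window=[19, 14, 21] -> max=21
step 4: append 38 -> window=[14, 21, 38] -> max=38
step 5: append 19 -> window=[21, 38, 19] -> max=38
step 6: append 4 -> window=[38, 19, 4] -> max=38
step 7: append 32 -> window=[19, 4, 32] -> max=32
step 8: append 37 -> window=[4, 32, 37] -> max=37
Recorded maximums: 21 38 38 38 32 37
Changes between consecutive maximums: 3

Answer: 3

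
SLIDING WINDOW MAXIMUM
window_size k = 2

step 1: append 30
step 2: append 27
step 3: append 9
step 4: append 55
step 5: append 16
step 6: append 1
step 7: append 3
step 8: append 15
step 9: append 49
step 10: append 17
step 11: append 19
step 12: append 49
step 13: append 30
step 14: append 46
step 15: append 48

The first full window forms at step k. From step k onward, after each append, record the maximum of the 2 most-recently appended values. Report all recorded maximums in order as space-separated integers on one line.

Answer: 30 27 55 55 16 3 15 49 49 19 49 49 46 48

Derivation:
step 1: append 30 -> window=[30] (not full yet)
step 2: append 27 -> window=[30, 27] -> max=30
step 3: append 9 -> window=[27, 9] -> max=27
step 4: append 55 -> window=[9, 55] -> max=55
step 5: append 16 -> window=[55, 16] -> max=55
step 6: append 1 -> window=[16, 1] -> max=16
step 7: append 3 -> window=[1, 3] -> max=3
step 8: append 15 -> window=[3, 15] -> max=15
step 9: append 49 -> window=[15, 49] -> max=49
step 10: append 17 -> window=[49, 17] -> max=49
step 11: append 19 -> window=[17, 19] -> max=19
step 12: append 49 -> window=[19, 49] -> max=49
step 13: append 30 -> window=[49, 30] -> max=49
step 14: append 46 -> window=[30, 46] -> max=46
step 15: append 48 -> window=[46, 48] -> max=48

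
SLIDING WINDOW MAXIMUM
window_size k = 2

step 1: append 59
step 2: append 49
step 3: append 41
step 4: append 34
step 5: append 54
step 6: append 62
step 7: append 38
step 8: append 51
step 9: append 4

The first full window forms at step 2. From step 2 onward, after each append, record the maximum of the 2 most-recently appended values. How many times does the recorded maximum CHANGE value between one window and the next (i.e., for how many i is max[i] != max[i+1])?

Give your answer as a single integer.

Answer: 5

Derivation:
step 1: append 59 -> window=[59] (not full yet)
step 2: append 49 -> window=[59, 49] -> max=59
step 3: append 41 -> window=[49, 41] -> max=49
step 4: append 34 -> window=[41, 34] -> max=41
step 5: append 54 -> window=[34, 54] -> max=54
step 6: append 62 -> window=[54, 62] -> max=62
step 7: append 38 -> window=[62, 38] -> max=62
step 8: append 51 -> window=[38, 51] -> max=51
step 9: append 4 -> window=[51, 4] -> max=51
Recorded maximums: 59 49 41 54 62 62 51 51
Changes between consecutive maximums: 5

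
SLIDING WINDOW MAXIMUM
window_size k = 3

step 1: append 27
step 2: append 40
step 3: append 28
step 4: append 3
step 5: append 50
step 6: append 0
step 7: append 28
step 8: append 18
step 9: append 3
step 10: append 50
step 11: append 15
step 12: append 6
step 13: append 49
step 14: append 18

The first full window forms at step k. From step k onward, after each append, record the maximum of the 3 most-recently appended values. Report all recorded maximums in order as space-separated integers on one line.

step 1: append 27 -> window=[27] (not full yet)
step 2: append 40 -> window=[27, 40] (not full yet)
step 3: append 28 -> window=[27, 40, 28] -> max=40
step 4: append 3 -> window=[40, 28, 3] -> max=40
step 5: append 50 -> window=[28, 3, 50] -> max=50
step 6: append 0 -> window=[3, 50, 0] -> max=50
step 7: append 28 -> window=[50, 0, 28] -> max=50
step 8: append 18 -> window=[0, 28, 18] -> max=28
step 9: append 3 -> window=[28, 18, 3] -> max=28
step 10: append 50 -> window=[18, 3, 50] -> max=50
step 11: append 15 -> window=[3, 50, 15] -> max=50
step 12: append 6 -> window=[50, 15, 6] -> max=50
step 13: append 49 -> window=[15, 6, 49] -> max=49
step 14: append 18 -> window=[6, 49, 18] -> max=49

Answer: 40 40 50 50 50 28 28 50 50 50 49 49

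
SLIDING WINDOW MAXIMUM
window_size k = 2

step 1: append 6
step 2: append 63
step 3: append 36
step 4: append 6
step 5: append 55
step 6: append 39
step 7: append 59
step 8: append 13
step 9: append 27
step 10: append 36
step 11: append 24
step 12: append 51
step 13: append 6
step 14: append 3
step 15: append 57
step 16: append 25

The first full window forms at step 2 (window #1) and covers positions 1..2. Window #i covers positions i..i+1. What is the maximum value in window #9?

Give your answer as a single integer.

step 1: append 6 -> window=[6] (not full yet)
step 2: append 63 -> window=[6, 63] -> max=63
step 3: append 36 -> window=[63, 36] -> max=63
step 4: append 6 -> window=[36, 6] -> max=36
step 5: append 55 -> window=[6, 55] -> max=55
step 6: append 39 -> window=[55, 39] -> max=55
step 7: append 59 -> window=[39, 59] -> max=59
step 8: append 13 -> window=[59, 13] -> max=59
step 9: append 27 -> window=[13, 27] -> max=27
step 10: append 36 -> window=[27, 36] -> max=36
Window #9 max = 36

Answer: 36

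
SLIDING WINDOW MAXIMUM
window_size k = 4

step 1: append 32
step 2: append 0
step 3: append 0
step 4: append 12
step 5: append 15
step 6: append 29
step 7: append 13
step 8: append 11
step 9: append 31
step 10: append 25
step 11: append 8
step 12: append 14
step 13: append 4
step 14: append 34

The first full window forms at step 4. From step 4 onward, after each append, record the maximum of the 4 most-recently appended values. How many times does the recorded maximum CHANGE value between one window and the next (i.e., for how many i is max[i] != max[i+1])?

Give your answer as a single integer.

Answer: 5

Derivation:
step 1: append 32 -> window=[32] (not full yet)
step 2: append 0 -> window=[32, 0] (not full yet)
step 3: append 0 -> window=[32, 0, 0] (not full yet)
step 4: append 12 -> window=[32, 0, 0, 12] -> max=32
step 5: append 15 -> window=[0, 0, 12, 15] -> max=15
step 6: append 29 -> window=[0, 12, 15, 29] -> max=29
step 7: append 13 -> window=[12, 15, 29, 13] -> max=29
step 8: append 11 -> window=[15, 29, 13, 11] -> max=29
step 9: append 31 -> window=[29, 13, 11, 31] -> max=31
step 10: append 25 -> window=[13, 11, 31, 25] -> max=31
step 11: append 8 -> window=[11, 31, 25, 8] -> max=31
step 12: append 14 -> window=[31, 25, 8, 14] -> max=31
step 13: append 4 -> window=[25, 8, 14, 4] -> max=25
step 14: append 34 -> window=[8, 14, 4, 34] -> max=34
Recorded maximums: 32 15 29 29 29 31 31 31 31 25 34
Changes between consecutive maximums: 5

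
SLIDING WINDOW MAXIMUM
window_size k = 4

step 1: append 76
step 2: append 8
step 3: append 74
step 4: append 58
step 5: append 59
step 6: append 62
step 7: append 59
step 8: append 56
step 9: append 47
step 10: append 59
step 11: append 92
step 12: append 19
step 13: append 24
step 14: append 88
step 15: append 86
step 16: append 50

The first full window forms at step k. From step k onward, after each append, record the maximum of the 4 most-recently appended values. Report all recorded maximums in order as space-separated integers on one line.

Answer: 76 74 74 62 62 62 59 92 92 92 92 88 88

Derivation:
step 1: append 76 -> window=[76] (not full yet)
step 2: append 8 -> window=[76, 8] (not full yet)
step 3: append 74 -> window=[76, 8, 74] (not full yet)
step 4: append 58 -> window=[76, 8, 74, 58] -> max=76
step 5: append 59 -> window=[8, 74, 58, 59] -> max=74
step 6: append 62 -> window=[74, 58, 59, 62] -> max=74
step 7: append 59 -> window=[58, 59, 62, 59] -> max=62
step 8: append 56 -> window=[59, 62, 59, 56] -> max=62
step 9: append 47 -> window=[62, 59, 56, 47] -> max=62
step 10: append 59 -> window=[59, 56, 47, 59] -> max=59
step 11: append 92 -> window=[56, 47, 59, 92] -> max=92
step 12: append 19 -> window=[47, 59, 92, 19] -> max=92
step 13: append 24 -> window=[59, 92, 19, 24] -> max=92
step 14: append 88 -> window=[92, 19, 24, 88] -> max=92
step 15: append 86 -> window=[19, 24, 88, 86] -> max=88
step 16: append 50 -> window=[24, 88, 86, 50] -> max=88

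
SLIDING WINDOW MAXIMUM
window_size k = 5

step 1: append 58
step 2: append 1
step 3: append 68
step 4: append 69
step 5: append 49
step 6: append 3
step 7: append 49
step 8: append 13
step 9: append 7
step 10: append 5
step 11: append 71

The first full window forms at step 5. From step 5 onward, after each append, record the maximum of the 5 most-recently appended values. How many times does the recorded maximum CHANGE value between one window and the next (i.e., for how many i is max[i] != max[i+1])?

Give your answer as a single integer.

Answer: 2

Derivation:
step 1: append 58 -> window=[58] (not full yet)
step 2: append 1 -> window=[58, 1] (not full yet)
step 3: append 68 -> window=[58, 1, 68] (not full yet)
step 4: append 69 -> window=[58, 1, 68, 69] (not full yet)
step 5: append 49 -> window=[58, 1, 68, 69, 49] -> max=69
step 6: append 3 -> window=[1, 68, 69, 49, 3] -> max=69
step 7: append 49 -> window=[68, 69, 49, 3, 49] -> max=69
step 8: append 13 -> window=[69, 49, 3, 49, 13] -> max=69
step 9: append 7 -> window=[49, 3, 49, 13, 7] -> max=49
step 10: append 5 -> window=[3, 49, 13, 7, 5] -> max=49
step 11: append 71 -> window=[49, 13, 7, 5, 71] -> max=71
Recorded maximums: 69 69 69 69 49 49 71
Changes between consecutive maximums: 2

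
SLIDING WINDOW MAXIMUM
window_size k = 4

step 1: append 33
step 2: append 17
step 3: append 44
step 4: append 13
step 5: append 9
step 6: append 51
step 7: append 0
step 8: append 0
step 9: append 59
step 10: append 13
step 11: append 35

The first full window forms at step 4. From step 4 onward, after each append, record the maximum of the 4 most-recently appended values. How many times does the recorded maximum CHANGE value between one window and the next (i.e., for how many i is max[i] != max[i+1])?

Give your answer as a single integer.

step 1: append 33 -> window=[33] (not full yet)
step 2: append 17 -> window=[33, 17] (not full yet)
step 3: append 44 -> window=[33, 17, 44] (not full yet)
step 4: append 13 -> window=[33, 17, 44, 13] -> max=44
step 5: append 9 -> window=[17, 44, 13, 9] -> max=44
step 6: append 51 -> window=[44, 13, 9, 51] -> max=51
step 7: append 0 -> window=[13, 9, 51, 0] -> max=51
step 8: append 0 -> window=[9, 51, 0, 0] -> max=51
step 9: append 59 -> window=[51, 0, 0, 59] -> max=59
step 10: append 13 -> window=[0, 0, 59, 13] -> max=59
step 11: append 35 -> window=[0, 59, 13, 35] -> max=59
Recorded maximums: 44 44 51 51 51 59 59 59
Changes between consecutive maximums: 2

Answer: 2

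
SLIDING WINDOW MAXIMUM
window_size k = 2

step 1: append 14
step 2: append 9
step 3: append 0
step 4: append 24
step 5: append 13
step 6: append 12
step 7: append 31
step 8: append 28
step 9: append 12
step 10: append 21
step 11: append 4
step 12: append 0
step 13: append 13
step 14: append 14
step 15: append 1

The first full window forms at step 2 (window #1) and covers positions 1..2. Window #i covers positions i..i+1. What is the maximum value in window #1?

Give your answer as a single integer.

step 1: append 14 -> window=[14] (not full yet)
step 2: append 9 -> window=[14, 9] -> max=14
Window #1 max = 14

Answer: 14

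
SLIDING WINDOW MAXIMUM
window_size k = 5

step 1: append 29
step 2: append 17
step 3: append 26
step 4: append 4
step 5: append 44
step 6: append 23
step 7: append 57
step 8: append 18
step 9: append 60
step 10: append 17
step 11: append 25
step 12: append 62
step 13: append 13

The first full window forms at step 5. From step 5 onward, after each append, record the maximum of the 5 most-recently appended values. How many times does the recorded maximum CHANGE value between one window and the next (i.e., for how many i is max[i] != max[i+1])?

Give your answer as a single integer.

Answer: 3

Derivation:
step 1: append 29 -> window=[29] (not full yet)
step 2: append 17 -> window=[29, 17] (not full yet)
step 3: append 26 -> window=[29, 17, 26] (not full yet)
step 4: append 4 -> window=[29, 17, 26, 4] (not full yet)
step 5: append 44 -> window=[29, 17, 26, 4, 44] -> max=44
step 6: append 23 -> window=[17, 26, 4, 44, 23] -> max=44
step 7: append 57 -> window=[26, 4, 44, 23, 57] -> max=57
step 8: append 18 -> window=[4, 44, 23, 57, 18] -> max=57
step 9: append 60 -> window=[44, 23, 57, 18, 60] -> max=60
step 10: append 17 -> window=[23, 57, 18, 60, 17] -> max=60
step 11: append 25 -> window=[57, 18, 60, 17, 25] -> max=60
step 12: append 62 -> window=[18, 60, 17, 25, 62] -> max=62
step 13: append 13 -> window=[60, 17, 25, 62, 13] -> max=62
Recorded maximums: 44 44 57 57 60 60 60 62 62
Changes between consecutive maximums: 3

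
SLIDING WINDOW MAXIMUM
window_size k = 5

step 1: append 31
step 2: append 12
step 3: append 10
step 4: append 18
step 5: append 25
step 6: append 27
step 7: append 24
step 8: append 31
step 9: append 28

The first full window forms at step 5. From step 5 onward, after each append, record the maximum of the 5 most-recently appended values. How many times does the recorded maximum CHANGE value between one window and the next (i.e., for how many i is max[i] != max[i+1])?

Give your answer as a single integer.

step 1: append 31 -> window=[31] (not full yet)
step 2: append 12 -> window=[31, 12] (not full yet)
step 3: append 10 -> window=[31, 12, 10] (not full yet)
step 4: append 18 -> window=[31, 12, 10, 18] (not full yet)
step 5: append 25 -> window=[31, 12, 10, 18, 25] -> max=31
step 6: append 27 -> window=[12, 10, 18, 25, 27] -> max=27
step 7: append 24 -> window=[10, 18, 25, 27, 24] -> max=27
step 8: append 31 -> window=[18, 25, 27, 24, 31] -> max=31
step 9: append 28 -> window=[25, 27, 24, 31, 28] -> max=31
Recorded maximums: 31 27 27 31 31
Changes between consecutive maximums: 2

Answer: 2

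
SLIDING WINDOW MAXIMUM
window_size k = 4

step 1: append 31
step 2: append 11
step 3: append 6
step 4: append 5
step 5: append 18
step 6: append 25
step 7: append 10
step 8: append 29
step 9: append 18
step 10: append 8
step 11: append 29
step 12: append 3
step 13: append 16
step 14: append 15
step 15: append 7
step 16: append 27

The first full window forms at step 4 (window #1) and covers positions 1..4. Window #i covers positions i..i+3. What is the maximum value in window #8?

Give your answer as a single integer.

step 1: append 31 -> window=[31] (not full yet)
step 2: append 11 -> window=[31, 11] (not full yet)
step 3: append 6 -> window=[31, 11, 6] (not full yet)
step 4: append 5 -> window=[31, 11, 6, 5] -> max=31
step 5: append 18 -> window=[11, 6, 5, 18] -> max=18
step 6: append 25 -> window=[6, 5, 18, 25] -> max=25
step 7: append 10 -> window=[5, 18, 25, 10] -> max=25
step 8: append 29 -> window=[18, 25, 10, 29] -> max=29
step 9: append 18 -> window=[25, 10, 29, 18] -> max=29
step 10: append 8 -> window=[10, 29, 18, 8] -> max=29
step 11: append 29 -> window=[29, 18, 8, 29] -> max=29
Window #8 max = 29

Answer: 29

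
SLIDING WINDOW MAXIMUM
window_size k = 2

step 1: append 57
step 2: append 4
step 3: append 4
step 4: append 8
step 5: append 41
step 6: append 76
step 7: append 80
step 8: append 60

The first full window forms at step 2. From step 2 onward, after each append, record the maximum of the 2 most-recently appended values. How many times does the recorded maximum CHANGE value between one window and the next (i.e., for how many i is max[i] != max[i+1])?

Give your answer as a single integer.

Answer: 5

Derivation:
step 1: append 57 -> window=[57] (not full yet)
step 2: append 4 -> window=[57, 4] -> max=57
step 3: append 4 -> window=[4, 4] -> max=4
step 4: append 8 -> window=[4, 8] -> max=8
step 5: append 41 -> window=[8, 41] -> max=41
step 6: append 76 -> window=[41, 76] -> max=76
step 7: append 80 -> window=[76, 80] -> max=80
step 8: append 60 -> window=[80, 60] -> max=80
Recorded maximums: 57 4 8 41 76 80 80
Changes between consecutive maximums: 5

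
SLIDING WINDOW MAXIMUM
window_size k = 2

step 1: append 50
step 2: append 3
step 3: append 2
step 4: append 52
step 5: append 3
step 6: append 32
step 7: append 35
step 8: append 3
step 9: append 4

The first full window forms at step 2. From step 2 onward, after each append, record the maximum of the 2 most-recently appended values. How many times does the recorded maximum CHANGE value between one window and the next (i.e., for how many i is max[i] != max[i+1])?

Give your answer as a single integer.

Answer: 5

Derivation:
step 1: append 50 -> window=[50] (not full yet)
step 2: append 3 -> window=[50, 3] -> max=50
step 3: append 2 -> window=[3, 2] -> max=3
step 4: append 52 -> window=[2, 52] -> max=52
step 5: append 3 -> window=[52, 3] -> max=52
step 6: append 32 -> window=[3, 32] -> max=32
step 7: append 35 -> window=[32, 35] -> max=35
step 8: append 3 -> window=[35, 3] -> max=35
step 9: append 4 -> window=[3, 4] -> max=4
Recorded maximums: 50 3 52 52 32 35 35 4
Changes between consecutive maximums: 5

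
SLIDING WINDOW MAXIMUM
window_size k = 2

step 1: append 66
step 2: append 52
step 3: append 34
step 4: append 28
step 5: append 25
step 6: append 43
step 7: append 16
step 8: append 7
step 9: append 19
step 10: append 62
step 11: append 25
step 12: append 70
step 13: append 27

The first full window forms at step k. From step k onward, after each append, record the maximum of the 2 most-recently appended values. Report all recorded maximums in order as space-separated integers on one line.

step 1: append 66 -> window=[66] (not full yet)
step 2: append 52 -> window=[66, 52] -> max=66
step 3: append 34 -> window=[52, 34] -> max=52
step 4: append 28 -> window=[34, 28] -> max=34
step 5: append 25 -> window=[28, 25] -> max=28
step 6: append 43 -> window=[25, 43] -> max=43
step 7: append 16 -> window=[43, 16] -> max=43
step 8: append 7 -> window=[16, 7] -> max=16
step 9: append 19 -> window=[7, 19] -> max=19
step 10: append 62 -> window=[19, 62] -> max=62
step 11: append 25 -> window=[62, 25] -> max=62
step 12: append 70 -> window=[25, 70] -> max=70
step 13: append 27 -> window=[70, 27] -> max=70

Answer: 66 52 34 28 43 43 16 19 62 62 70 70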